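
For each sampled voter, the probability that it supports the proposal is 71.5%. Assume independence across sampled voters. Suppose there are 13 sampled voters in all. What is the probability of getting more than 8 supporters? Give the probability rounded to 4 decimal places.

0.6986

X ~ Binomial(13, 0.715); P(X ≥ 9) = Σ C(13,k) p^k (1−p)^(13−k) over k:
  k=9: C(13,9)·0.715^9·0.285^4 = 0.230377
  k=10: C(13,10)·0.715^10·0.285^3 = 0.231186
  k=11: C(13,11)·0.715^11·0.285^2 = 0.158180
  k=12: C(13,12)·0.715^12·0.285^1 = 0.066139
  k=13: C(13,13)·0.715^13·0.285^0 = 0.012764
Total = 0.698646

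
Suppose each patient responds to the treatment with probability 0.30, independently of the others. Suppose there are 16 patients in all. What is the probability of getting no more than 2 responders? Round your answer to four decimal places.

X ~ Binomial(16, 0.30); P(X ≤ 2) = Σ C(16,k) p^k (1−p)^(16−k) over k:
  k=0: C(16,0)·0.30^0·0.70^16 = 0.003323
  k=1: C(16,1)·0.30^1·0.70^15 = 0.022788
  k=2: C(16,2)·0.30^2·0.70^14 = 0.073248
Total = 0.099360

0.0994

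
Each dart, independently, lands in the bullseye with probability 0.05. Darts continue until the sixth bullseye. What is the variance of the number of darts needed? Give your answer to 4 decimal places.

2280.0000

Y = total darts until the sixth success; negative binomial with r=6, p=0.05.
Var(Y) = r(1−p)/p² = 6·0.95 / 0.05² = 2280.000000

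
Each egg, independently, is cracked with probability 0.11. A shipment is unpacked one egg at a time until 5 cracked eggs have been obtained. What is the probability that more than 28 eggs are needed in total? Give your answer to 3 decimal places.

0.811

Needing more than 28 eggs ⇔ fewer than 5 successes in the first 28. With X ~ Binomial(28, 0.11), P(Y > 28) = P(X ≤ 4).
  k=0: C(28,0)·0.11^0·0.89^28 = 0.03828
  k=1: C(28,1)·0.11^1·0.89^27 = 0.13246
  k=2: C(28,2)·0.11^2·0.89^26 = 0.22101
  k=3: C(28,3)·0.11^3·0.89^25 = 0.23674
  k=4: C(28,4)·0.11^4·0.89^24 = 0.18288
P(X ≤ 4) = 0.81136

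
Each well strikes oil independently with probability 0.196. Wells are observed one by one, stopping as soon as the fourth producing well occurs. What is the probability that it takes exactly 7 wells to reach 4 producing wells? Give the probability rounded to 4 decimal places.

0.0153

Y = trial on which the fourth success occurs; negative binomial, r=4, p=0.196.
P(Y=7) = C(6,3) · p^4 · (1−p)^3
= 20 · 0.0014758 · 0.51972 = 0.015340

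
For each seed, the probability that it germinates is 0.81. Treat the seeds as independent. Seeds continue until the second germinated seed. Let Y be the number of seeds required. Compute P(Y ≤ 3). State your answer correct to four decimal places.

0.9054

Finishing within 3 seeds ⇔ at least 2 successes in the first 3. With X ~ Binomial(3, 0.81), P(Y ≤ 3) = 1 − P(X ≤ 1).
  k=0: C(3,0)·0.81^0·0.19^3 = 0.006859
  k=1: C(3,1)·0.81^1·0.19^2 = 0.087723
1 − 0.094582 = 0.905418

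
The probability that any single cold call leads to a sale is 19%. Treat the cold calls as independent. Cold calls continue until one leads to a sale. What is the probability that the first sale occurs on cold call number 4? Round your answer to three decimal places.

Geometric (trials to first success), p = 0.19.
P(Y = 4) = (1−p)^3 · p = 0.53144 · 0.19 = 0.10097

0.101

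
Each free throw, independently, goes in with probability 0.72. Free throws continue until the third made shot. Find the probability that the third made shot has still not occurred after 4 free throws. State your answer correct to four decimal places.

0.3132

Needing more than 4 free throws ⇔ fewer than 3 successes in the first 4. With X ~ Binomial(4, 0.72), P(Y > 4) = P(X ≤ 2).
  k=0: C(4,0)·0.72^0·0.28^4 = 0.006147
  k=1: C(4,1)·0.72^1·0.28^3 = 0.063222
  k=2: C(4,2)·0.72^2·0.28^2 = 0.243855
P(X ≤ 2) = 0.313224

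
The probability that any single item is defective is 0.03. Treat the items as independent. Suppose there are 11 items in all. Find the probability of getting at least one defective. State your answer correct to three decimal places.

0.285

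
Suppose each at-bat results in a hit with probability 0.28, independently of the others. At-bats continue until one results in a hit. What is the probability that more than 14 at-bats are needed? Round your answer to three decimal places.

Y = number of at-bats to the first success; geometric, p = 0.28.
P(Y > 14) = P(first 14 all fail) = (1−p)^14 = 0.01006

0.010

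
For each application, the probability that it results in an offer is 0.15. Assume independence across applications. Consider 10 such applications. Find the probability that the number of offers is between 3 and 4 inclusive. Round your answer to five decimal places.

X ~ Binomial(10, 0.15); P(3 ≤ X ≤ 4) = Σ C(10,k) p^k (1−p)^(10−k) over k:
  k=3: C(10,3)·0.15^3·0.85^7 = 0.1298337
  k=4: C(10,4)·0.15^4·0.85^6 = 0.0400957
Total = 0.1699294

0.16993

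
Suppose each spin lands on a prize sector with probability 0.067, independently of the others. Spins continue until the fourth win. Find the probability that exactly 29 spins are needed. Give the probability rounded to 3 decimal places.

Y = trial on which the fourth success occurs; negative binomial, r=4, p=0.067.
P(Y=29) = C(28,3) · p^4 · (1−p)^25
= 3276 · 2.0151e-05 · 0.17662 = 0.01166

0.012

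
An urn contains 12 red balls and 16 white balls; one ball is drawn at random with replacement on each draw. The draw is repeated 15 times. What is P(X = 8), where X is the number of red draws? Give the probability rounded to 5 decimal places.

0.14570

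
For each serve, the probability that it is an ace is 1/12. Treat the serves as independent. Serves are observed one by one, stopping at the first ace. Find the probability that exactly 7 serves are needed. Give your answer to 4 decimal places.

Geometric (trials to first success), p = 0.083333.
P(Y = 7) = (1−p)^6 · p = 0.59329 · 0.083333 = 0.049441

0.0494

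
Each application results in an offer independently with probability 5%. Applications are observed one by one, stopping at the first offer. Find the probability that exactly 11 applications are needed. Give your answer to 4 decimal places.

0.0299

Geometric (trials to first success), p = 0.05.
P(Y = 11) = (1−p)^10 · p = 0.59874 · 0.05 = 0.029937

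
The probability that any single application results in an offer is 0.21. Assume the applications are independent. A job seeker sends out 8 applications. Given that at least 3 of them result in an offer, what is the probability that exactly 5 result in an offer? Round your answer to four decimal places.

X ~ Binomial(8, 0.21). Want P(X=5 | X≥3) = P(X=5) / P(X≥3).
P(X=5) = C(8,5)·0.21^5·0.79^3 = 0.011276
P(X≥3) = 1 − 0.151711 − 0.322626 − 0.300164 = 0.225499
Ratio = 0.011276 / 0.225499 = 0.050006

0.0500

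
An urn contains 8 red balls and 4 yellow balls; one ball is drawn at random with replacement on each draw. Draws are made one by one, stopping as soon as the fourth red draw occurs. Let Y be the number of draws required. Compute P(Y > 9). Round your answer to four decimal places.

0.0424

Needing more than 9 draws ⇔ fewer than 4 successes in the first 9. With X ~ Binomial(9, 0.666667), P(Y > 9) = P(X ≤ 3).
  k=0: C(9,0)·0.666667^0·0.333333^9 = 0.000051
  k=1: C(9,1)·0.666667^1·0.333333^8 = 0.000914
  k=2: C(9,2)·0.666667^2·0.333333^7 = 0.007316
  k=3: C(9,3)·0.666667^3·0.333333^6 = 0.034141
P(X ≤ 3) = 0.042422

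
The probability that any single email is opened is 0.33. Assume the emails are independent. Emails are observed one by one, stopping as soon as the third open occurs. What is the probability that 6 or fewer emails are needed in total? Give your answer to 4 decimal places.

0.3130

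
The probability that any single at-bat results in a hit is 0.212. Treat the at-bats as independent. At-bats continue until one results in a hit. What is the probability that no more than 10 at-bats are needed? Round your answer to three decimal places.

Y = number of at-bats to the first success; geometric, p = 0.212.
P(Y ≤ 10) = 1 − (1−p)^10 = 1 − 0.09231 = 0.90769

0.908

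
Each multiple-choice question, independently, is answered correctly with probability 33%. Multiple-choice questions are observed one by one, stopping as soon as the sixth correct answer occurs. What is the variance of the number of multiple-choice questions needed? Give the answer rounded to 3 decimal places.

36.915

Y = total multiple-choice questions until the sixth success; negative binomial with r=6, p=0.33.
Var(Y) = r(1−p)/p² = 6·0.67 / 0.33² = 36.91460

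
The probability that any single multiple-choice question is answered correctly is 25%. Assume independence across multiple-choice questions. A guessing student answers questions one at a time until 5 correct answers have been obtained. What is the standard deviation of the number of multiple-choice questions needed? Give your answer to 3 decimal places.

7.746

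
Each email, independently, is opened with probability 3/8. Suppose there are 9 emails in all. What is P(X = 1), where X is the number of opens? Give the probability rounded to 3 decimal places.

0.079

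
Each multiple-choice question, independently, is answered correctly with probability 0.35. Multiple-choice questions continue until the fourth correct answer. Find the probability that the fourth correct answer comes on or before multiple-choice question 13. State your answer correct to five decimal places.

0.72173

Finishing within 13 multiple-choice questions ⇔ at least 4 successes in the first 13. With X ~ Binomial(13, 0.35), P(Y ≤ 13) = 1 − P(X ≤ 3).
  k=0: C(13,0)·0.35^0·0.65^13 = 0.0036972
  k=1: C(13,1)·0.35^1·0.65^12 = 0.0258804
  k=2: C(13,2)·0.35^2·0.65^11 = 0.0836137
  k=3: C(13,3)·0.35^3·0.65^10 = 0.1650835
1 − 0.2782749 = 0.7217251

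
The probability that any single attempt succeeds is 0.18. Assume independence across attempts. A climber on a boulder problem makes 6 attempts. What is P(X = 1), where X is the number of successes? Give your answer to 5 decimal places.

0.40040

X ~ Binomial(n=6, p=0.18).
P(X=1) = C(6,1) · p^1 · (1−p)^5
= 6 · 0.18 · 0.37074 = 0.4003990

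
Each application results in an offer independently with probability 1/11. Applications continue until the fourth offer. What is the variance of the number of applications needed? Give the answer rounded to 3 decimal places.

Y = total applications until the fourth success; negative binomial with r=4, p=0.090909.
Var(Y) = r(1−p)/p² = 4·0.909091 / 0.090909² = 440.00000

440.000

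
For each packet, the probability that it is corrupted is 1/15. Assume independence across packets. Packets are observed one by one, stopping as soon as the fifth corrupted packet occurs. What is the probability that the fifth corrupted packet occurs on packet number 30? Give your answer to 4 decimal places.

0.0056

Y = trial on which the fifth success occurs; negative binomial, r=5, p=0.066667.
P(Y=30) = C(29,4) · p^5 · (1−p)^25
= 23751 · 1.3169e-06 · 0.1782 = 0.005574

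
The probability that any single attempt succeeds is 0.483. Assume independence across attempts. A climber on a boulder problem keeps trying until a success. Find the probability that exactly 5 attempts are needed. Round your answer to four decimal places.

0.0345

Geometric (trials to first success), p = 0.483.
P(Y = 5) = (1−p)^4 · p = 0.071443 · 0.483 = 0.034507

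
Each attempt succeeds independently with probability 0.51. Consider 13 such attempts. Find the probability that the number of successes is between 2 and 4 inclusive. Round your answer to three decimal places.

0.117

X ~ Binomial(13, 0.51); P(2 ≤ X ≤ 4) = Σ C(13,k) p^k (1−p)^(13−k) over k:
  k=2: C(13,2)·0.51^2·0.49^11 = 0.00793
  k=3: C(13,3)·0.51^3·0.49^10 = 0.03027
  k=4: C(13,4)·0.51^4·0.49^9 = 0.07877
Total = 0.11697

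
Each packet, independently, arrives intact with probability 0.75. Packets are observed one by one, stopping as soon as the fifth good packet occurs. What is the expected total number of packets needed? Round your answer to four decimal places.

Y = total packets until the fifth success; negative binomial with r=5, p=0.75.
E[Y] = r / p = 5 / 0.75 = 6.666667

6.6667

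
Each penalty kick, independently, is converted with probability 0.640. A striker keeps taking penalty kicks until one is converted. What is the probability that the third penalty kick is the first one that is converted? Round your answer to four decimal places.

0.0829

Geometric (trials to first success), p = 0.64.
P(Y = 3) = (1−p)^2 · p = 0.1296 · 0.64 = 0.082944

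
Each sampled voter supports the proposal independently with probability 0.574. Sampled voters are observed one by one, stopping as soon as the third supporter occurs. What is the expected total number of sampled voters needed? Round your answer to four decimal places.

5.2265

Y = total sampled voters until the third success; negative binomial with r=3, p=0.574.
E[Y] = r / p = 3 / 0.574 = 5.226481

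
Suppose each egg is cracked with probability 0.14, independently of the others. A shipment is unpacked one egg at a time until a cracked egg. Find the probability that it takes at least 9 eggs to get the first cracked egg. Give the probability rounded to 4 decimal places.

0.2992

Y = number of eggs to the first success; geometric, p = 0.14.
P(Y > 8) = P(first 8 all fail) = (1−p)^8 = 0.299218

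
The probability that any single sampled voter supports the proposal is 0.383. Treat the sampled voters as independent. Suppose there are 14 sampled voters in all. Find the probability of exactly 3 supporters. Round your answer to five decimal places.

X ~ Binomial(n=14, p=0.383).
P(X=3) = C(14,3) · p^3 · (1−p)^11
= 364 · 0.056182 · 0.0049333 = 0.1008868

0.10089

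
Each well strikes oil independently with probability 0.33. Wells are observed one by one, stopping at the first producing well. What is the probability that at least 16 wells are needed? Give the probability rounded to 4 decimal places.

0.0025

Y = number of wells to the first success; geometric, p = 0.33.
P(Y > 15) = P(first 15 all fail) = (1−p)^15 = 0.002461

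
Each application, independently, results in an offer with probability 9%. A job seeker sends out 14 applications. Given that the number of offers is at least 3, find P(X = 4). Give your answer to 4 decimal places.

0.2038

X ~ Binomial(14, 0.09). Want P(X=4 | X≥3) = P(X=4) / P(X≥3).
P(X=4) = C(14,4)·0.09^4·0.91^10 = 0.025575
P(X≥3) = 1 − 0.267042 − 0.369750 − 0.237697 = 0.125511
Ratio = 0.025575 / 0.125511 = 0.203768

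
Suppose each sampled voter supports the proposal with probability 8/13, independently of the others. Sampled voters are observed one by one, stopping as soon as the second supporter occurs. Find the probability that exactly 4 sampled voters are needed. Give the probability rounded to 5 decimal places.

Y = trial on which the second success occurs; negative binomial, r=2, p=0.615385.
P(Y=4) = C(3,1) · p^2 · (1−p)^2
= 3 · 0.3787 · 0.14793 = 0.1680613

0.16806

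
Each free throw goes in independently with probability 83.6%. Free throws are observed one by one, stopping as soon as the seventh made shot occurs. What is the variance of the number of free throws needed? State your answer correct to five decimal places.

Y = total free throws until the seventh success; negative binomial with r=7, p=0.836.
Var(Y) = r(1−p)/p² = 7·0.164 / 0.836² = 1.6425906

1.64259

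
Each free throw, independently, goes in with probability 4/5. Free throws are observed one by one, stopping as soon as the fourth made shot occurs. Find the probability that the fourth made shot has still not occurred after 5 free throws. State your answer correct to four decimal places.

Needing more than 5 free throws ⇔ fewer than 4 successes in the first 5. With X ~ Binomial(5, 0.80), P(Y > 5) = P(X ≤ 3).
  k=0: C(5,0)·0.80^0·0.20^5 = 0.000320
  k=1: C(5,1)·0.80^1·0.20^4 = 0.006400
  k=2: C(5,2)·0.80^2·0.20^3 = 0.051200
  k=3: C(5,3)·0.80^3·0.20^2 = 0.204800
P(X ≤ 3) = 0.262720

0.2627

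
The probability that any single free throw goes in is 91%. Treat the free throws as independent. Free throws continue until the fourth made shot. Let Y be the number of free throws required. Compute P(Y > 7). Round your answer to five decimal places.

0.00184

Needing more than 7 free throws ⇔ fewer than 4 successes in the first 7. With X ~ Binomial(7, 0.91), P(Y > 7) = P(X ≤ 3).
  k=0: C(7,0)·0.91^0·0.09^7 = 0.0000000
  k=1: C(7,1)·0.91^1·0.09^6 = 0.0000034
  k=2: C(7,2)·0.91^2·0.09^5 = 0.0001027
  k=3: C(7,3)·0.91^3·0.09^4 = 0.0017305
P(X ≤ 3) = 0.0018366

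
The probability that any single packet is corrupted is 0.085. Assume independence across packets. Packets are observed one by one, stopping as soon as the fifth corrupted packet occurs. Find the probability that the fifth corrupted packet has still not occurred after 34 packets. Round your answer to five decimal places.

0.84163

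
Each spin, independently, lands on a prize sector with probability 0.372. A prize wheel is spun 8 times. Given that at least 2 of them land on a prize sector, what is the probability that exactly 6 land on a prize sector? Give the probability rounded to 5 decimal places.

X ~ Binomial(8, 0.372). Want P(X=6 | X≥2) = P(X=6) / P(X≥2).
P(X=6) = C(8,6)·0.372^6·0.628^2 = 0.0292641
P(X≥2) = 1 − 0.0241923 − 0.1146438 = 0.8611639
Ratio = 0.0292641 / 0.8611639 = 0.0339820

0.03398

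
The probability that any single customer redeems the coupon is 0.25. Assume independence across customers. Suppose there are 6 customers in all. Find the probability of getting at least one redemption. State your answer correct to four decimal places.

P(at least one) = 1 − P(none) = 1 − (1 − 0.25)^6
= 1 − 0.177979 = 0.822021

0.8220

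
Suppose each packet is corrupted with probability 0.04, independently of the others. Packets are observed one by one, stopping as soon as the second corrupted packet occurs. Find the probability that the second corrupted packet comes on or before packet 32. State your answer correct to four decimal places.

0.3681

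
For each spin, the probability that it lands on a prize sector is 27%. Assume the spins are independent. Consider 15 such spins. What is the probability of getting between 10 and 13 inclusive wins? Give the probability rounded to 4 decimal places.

X ~ Binomial(15, 0.27); P(10 ≤ X ≤ 13) = Σ C(15,k) p^k (1−p)^(15−k) over k:
  k=10: C(15,10)·0.27^10·0.73^5 = 0.001282
  k=11: C(15,11)·0.27^11·0.73^4 = 0.000215
  k=12: C(15,12)·0.27^12·0.73^3 = 0.000027
  k=13: C(15,13)·0.27^13·0.73^2 = 0.000002
Total = 0.001526

0.0015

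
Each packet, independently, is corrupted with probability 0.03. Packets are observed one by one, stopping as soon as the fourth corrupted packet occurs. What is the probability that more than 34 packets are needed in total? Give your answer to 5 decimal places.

0.98167

Needing more than 34 packets ⇔ fewer than 4 successes in the first 34. With X ~ Binomial(34, 0.03), P(Y > 34) = P(X ≤ 3).
  k=0: C(34,0)·0.03^0·0.97^34 = 0.3550087
  k=1: C(34,1)·0.03^1·0.97^33 = 0.3733081
  k=2: C(34,2)·0.03^2·0.97^32 = 0.1905026
  k=3: C(34,3)·0.03^3·0.97^31 = 0.0628462
P(X ≤ 3) = 0.9816656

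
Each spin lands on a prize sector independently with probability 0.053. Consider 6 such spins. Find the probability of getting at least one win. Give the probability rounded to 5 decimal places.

0.27873

P(at least one) = 1 − P(none) = 1 − (1 − 0.053)^6
= 1 − 0.7212733 = 0.2787267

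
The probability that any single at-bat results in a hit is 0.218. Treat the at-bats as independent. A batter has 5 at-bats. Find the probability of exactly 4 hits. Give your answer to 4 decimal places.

X ~ Binomial(n=5, p=0.218).
P(X=4) = C(5,4) · p^4 · (1−p)^1
= 5 · 0.0022585 · 0.782 = 0.008831

0.0088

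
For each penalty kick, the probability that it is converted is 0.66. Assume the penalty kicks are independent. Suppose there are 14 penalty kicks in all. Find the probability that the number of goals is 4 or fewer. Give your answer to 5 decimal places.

0.00476

X ~ Binomial(14, 0.66); P(X ≤ 4) = Σ C(14,k) p^k (1−p)^(14−k) over k:
  k=0: C(14,0)·0.66^0·0.34^14 = 0.0000003
  k=1: C(14,1)·0.66^1·0.34^13 = 0.0000075
  k=2: C(14,2)·0.66^2·0.34^12 = 0.0000946
  k=3: C(14,3)·0.66^3·0.34^11 = 0.0007345
  k=4: C(14,4)·0.66^4·0.34^10 = 0.0039210
Total = 0.0047579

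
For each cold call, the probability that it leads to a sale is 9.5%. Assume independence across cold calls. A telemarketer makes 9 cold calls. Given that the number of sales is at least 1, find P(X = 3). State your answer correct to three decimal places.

0.067

X ~ Binomial(9, 0.095). Want P(X=3 | X≥1) = P(X=3) / P(X≥1).
P(X=3) = C(9,3)·0.095^3·0.905^6 = 0.03957
P(X≥1) = 1 − 0.40723 = 0.59277
Ratio = 0.03957 / 0.59277 = 0.06675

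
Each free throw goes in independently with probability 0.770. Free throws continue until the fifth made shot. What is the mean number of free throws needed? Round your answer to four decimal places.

6.4935

Y = total free throws until the fifth success; negative binomial with r=5, p=0.77.
E[Y] = r / p = 5 / 0.77 = 6.493506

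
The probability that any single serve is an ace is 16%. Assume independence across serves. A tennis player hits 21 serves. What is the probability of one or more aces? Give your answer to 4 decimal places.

P(at least one) = 1 − P(none) = 1 − (1 − 0.16)^21
= 1 − 0.025696 = 0.974304

0.9743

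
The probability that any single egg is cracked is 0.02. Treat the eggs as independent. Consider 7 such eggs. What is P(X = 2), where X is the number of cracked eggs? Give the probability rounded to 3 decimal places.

X ~ Binomial(n=7, p=0.02).
P(X=2) = C(7,2) · p^2 · (1−p)^5
= 21 · 0.0004 · 0.90392 = 0.00759

0.008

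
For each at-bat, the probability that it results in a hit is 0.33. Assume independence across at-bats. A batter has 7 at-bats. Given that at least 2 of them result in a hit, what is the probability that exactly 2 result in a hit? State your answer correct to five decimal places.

0.42271

X ~ Binomial(7, 0.33). Want P(X=2 | X≥2) = P(X=2) / P(X≥2).
P(X=2) = C(7,2)·0.33^2·0.67^5 = 0.3087601
P(X≥2) = 1 − 0.0606071 − 0.2089589 = 0.7304340
Ratio = 0.3087601 / 0.7304340 = 0.4227077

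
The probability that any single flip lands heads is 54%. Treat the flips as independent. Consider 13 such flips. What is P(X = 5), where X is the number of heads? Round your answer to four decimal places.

0.1185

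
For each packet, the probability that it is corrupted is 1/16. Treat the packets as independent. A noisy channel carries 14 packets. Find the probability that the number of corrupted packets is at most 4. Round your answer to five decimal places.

0.99882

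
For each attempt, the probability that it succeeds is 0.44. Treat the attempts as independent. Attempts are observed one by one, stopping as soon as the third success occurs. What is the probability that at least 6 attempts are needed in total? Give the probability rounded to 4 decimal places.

Needing more than 5 attempts ⇔ fewer than 3 successes in the first 5. With X ~ Binomial(5, 0.44), P(Y > 5) = P(X ≤ 2).
  k=0: C(5,0)·0.44^0·0.56^5 = 0.055073
  k=1: C(5,1)·0.44^1·0.56^4 = 0.216359
  k=2: C(5,2)·0.44^2·0.56^3 = 0.339993
P(X ≤ 2) = 0.611425

0.6114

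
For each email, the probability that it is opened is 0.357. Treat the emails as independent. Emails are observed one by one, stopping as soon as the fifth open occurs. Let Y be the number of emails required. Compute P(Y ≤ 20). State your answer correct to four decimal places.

0.8940

Finishing within 20 emails ⇔ at least 5 successes in the first 20. With X ~ Binomial(20, 0.357), P(Y ≤ 20) = 1 − P(X ≤ 4).
  k=0: C(20,0)·0.357^0·0.643^20 = 0.000146
  k=1: C(20,1)·0.357^1·0.643^19 = 0.001621
  k=2: C(20,2)·0.357^2·0.643^18 = 0.008548
  k=3: C(20,3)·0.357^3·0.643^17 = 0.028477
  k=4: C(20,4)·0.357^4·0.643^16 = 0.067196
1 − 0.105988 = 0.894012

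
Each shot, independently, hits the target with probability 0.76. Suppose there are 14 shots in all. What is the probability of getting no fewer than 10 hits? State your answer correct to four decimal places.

0.7703

X ~ Binomial(14, 0.76); P(X ≥ 10) = Σ C(14,k) p^k (1−p)^(14−k) over k:
  k=10: C(14,10)·0.76^10·0.24^4 = 0.213508
  k=11: C(14,11)·0.76^11·0.24^3 = 0.245858
  k=12: C(14,12)·0.76^12·0.24^2 = 0.194638
  k=13: C(14,13)·0.76^13·0.24^1 = 0.094823
  k=14: C(14,14)·0.76^14·0.24^0 = 0.021448
Total = 0.770276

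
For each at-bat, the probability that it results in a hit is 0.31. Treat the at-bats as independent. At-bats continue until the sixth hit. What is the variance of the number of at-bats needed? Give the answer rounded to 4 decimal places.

43.0801

Y = total at-bats until the sixth success; negative binomial with r=6, p=0.31.
Var(Y) = r(1−p)/p² = 6·0.69 / 0.31² = 43.080125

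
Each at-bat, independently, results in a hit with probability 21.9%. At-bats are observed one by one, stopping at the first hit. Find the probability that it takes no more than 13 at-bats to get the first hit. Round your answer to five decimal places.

0.95978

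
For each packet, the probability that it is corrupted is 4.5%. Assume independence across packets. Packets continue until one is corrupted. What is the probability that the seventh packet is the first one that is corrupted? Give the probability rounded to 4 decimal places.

0.0341

Geometric (trials to first success), p = 0.045.
P(Y = 7) = (1−p)^6 · p = 0.75861 · 0.045 = 0.034138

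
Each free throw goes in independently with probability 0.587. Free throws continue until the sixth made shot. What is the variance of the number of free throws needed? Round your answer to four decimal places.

7.1916

Y = total free throws until the sixth success; negative binomial with r=6, p=0.587.
Var(Y) = r(1−p)/p² = 6·0.413 / 0.587² = 7.191593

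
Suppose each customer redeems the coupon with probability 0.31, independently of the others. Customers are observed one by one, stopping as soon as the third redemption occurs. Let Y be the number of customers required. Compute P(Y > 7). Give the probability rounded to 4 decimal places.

Needing more than 7 customers ⇔ fewer than 3 successes in the first 7. With X ~ Binomial(7, 0.31), P(Y > 7) = P(X ≤ 2).
  k=0: C(7,0)·0.31^0·0.69^7 = 0.074464
  k=1: C(7,1)·0.31^1·0.69^6 = 0.234182
  k=2: C(7,2)·0.31^2·0.69^5 = 0.315637
P(X ≤ 2) = 0.624283

0.6243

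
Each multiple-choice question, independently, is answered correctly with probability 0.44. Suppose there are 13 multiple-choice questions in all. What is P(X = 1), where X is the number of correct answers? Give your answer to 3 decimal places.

X ~ Binomial(n=13, p=0.44).
P(X=1) = C(13,1) · p^1 · (1−p)^12
= 13 · 0.44 · 0.00095117 = 0.00544

0.005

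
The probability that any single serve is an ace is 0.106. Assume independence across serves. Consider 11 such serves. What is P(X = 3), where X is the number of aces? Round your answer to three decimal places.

0.080

X ~ Binomial(n=11, p=0.106).
P(X=3) = C(11,3) · p^3 · (1−p)^8
= 165 · 0.001191 · 0.40804 = 0.08019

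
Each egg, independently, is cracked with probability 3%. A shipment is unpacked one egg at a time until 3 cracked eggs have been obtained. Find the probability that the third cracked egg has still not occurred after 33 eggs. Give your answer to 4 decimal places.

0.9244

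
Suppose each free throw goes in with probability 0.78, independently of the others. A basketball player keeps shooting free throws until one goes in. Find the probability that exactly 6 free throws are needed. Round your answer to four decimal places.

Geometric (trials to first success), p = 0.78.
P(Y = 6) = (1−p)^5 · p = 0.00051536 · 0.78 = 0.000402

0.0004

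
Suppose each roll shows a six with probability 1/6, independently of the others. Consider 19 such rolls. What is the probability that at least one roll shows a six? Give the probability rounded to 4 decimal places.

0.9687

P(at least one) = 1 − P(none) = 1 − (1 − 0.166667)^19
= 1 − 0.031301 = 0.968699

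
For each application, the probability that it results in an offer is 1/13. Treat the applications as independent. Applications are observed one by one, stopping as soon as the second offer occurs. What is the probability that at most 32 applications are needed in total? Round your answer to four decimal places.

0.7169

Finishing within 32 applications ⇔ at least 2 successes in the first 32. With X ~ Binomial(32, 0.076923), P(Y ≤ 32) = 1 − P(X ≤ 1).
  k=0: C(32,0)·0.076923^0·0.923077^32 = 0.077199
  k=1: C(32,1)·0.076923^1·0.923077^31 = 0.205864
1 − 0.283064 = 0.716936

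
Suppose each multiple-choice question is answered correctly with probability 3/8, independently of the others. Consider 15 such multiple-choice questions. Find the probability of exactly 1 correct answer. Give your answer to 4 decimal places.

0.0078

X ~ Binomial(n=15, p=0.375).
P(X=1) = C(15,1) · p^1 · (1−p)^14
= 15 · 0.375 · 0.0013878 = 0.007806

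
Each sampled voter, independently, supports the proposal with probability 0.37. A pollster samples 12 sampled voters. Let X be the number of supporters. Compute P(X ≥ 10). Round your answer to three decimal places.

0.001

X ~ Binomial(12, 0.37); P(X ≥ 10) = Σ C(12,k) p^k (1−p)^(12−k) over k:
  k=10: C(12,10)·0.37^10·0.63^2 = 0.00126
  k=11: C(12,11)·0.37^11·0.63^1 = 0.00013
  k=12: C(12,12)·0.37^12·0.63^0 = 0.00001
Total = 0.00140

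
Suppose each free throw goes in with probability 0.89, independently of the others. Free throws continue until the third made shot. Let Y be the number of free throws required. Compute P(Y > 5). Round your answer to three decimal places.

0.011

Needing more than 5 free throws ⇔ fewer than 3 successes in the first 5. With X ~ Binomial(5, 0.89), P(Y > 5) = P(X ≤ 2).
  k=0: C(5,0)·0.89^0·0.11^5 = 0.00002
  k=1: C(5,1)·0.89^1·0.11^4 = 0.00065
  k=2: C(5,2)·0.89^2·0.11^3 = 0.01054
P(X ≤ 2) = 0.01121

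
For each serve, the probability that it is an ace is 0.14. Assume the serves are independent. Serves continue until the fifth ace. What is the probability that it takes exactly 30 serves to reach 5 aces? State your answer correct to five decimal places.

Y = trial on which the fifth success occurs; negative binomial, r=5, p=0.14.
P(Y=30) = C(29,4) · p^5 · (1−p)^25
= 23751 · 5.3782e-05 · 0.023039 = 0.0294295

0.02943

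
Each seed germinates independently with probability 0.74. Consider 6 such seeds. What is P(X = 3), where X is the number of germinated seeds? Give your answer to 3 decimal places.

0.142

X ~ Binomial(n=6, p=0.74).
P(X=3) = C(6,3) · p^3 · (1−p)^3
= 20 · 0.40522 · 0.017576 = 0.14244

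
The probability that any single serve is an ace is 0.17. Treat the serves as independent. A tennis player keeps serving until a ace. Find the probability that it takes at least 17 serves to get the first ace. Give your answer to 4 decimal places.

Y = number of serves to the first success; geometric, p = 0.17.
P(Y > 16) = P(first 16 all fail) = (1−p)^16 = 0.050728

0.0507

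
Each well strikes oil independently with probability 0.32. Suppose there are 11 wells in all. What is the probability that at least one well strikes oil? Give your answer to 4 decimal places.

P(at least one) = 1 − P(none) = 1 − (1 − 0.32)^11
= 1 − 0.014375 = 0.985625

0.9856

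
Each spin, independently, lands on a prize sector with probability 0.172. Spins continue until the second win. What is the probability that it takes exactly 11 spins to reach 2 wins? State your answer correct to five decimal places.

Y = trial on which the second success occurs; negative binomial, r=2, p=0.172.
P(Y=11) = C(10,1) · p^2 · (1−p)^9
= 10 · 0.029584 · 0.18292 = 0.0541165

0.05412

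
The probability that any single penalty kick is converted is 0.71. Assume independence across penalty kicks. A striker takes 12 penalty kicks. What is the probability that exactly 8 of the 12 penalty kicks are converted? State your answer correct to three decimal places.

0.226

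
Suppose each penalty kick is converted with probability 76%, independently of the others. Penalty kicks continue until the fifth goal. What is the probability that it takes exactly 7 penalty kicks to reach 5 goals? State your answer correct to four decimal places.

0.2191

Y = trial on which the fifth success occurs; negative binomial, r=5, p=0.76.
P(Y=7) = C(6,4) · p^5 · (1−p)^2
= 15 · 0.25355 · 0.0576 = 0.219069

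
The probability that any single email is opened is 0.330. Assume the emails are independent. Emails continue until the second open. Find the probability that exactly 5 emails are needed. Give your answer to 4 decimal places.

Y = trial on which the second success occurs; negative binomial, r=2, p=0.33.
P(Y=5) = C(4,1) · p^2 · (1−p)^3
= 4 · 0.1089 · 0.30076 = 0.131012

0.1310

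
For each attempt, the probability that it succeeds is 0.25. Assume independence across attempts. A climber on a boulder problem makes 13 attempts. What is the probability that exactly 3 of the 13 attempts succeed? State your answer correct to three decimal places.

X ~ Binomial(n=13, p=0.25).
P(X=3) = C(13,3) · p^3 · (1−p)^10
= 286 · 0.015625 · 0.056314 = 0.25165

0.252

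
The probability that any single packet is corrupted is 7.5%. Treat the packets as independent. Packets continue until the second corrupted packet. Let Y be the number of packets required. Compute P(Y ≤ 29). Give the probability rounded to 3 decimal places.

Finishing within 29 packets ⇔ at least 2 successes in the first 29. With X ~ Binomial(29, 0.075), P(Y ≤ 29) = 1 − P(X ≤ 1).
  k=0: C(29,0)·0.075^0·0.925^29 = 0.10426
  k=1: C(29,1)·0.075^1·0.925^28 = 0.24515
1 − 0.34941 = 0.65059

0.651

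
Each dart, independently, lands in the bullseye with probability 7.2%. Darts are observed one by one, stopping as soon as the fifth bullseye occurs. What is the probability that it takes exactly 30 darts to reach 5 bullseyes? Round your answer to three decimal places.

Y = trial on which the fifth success occurs; negative binomial, r=5, p=0.072.
P(Y=30) = C(29,4) · p^5 · (1−p)^25
= 23751 · 1.9349e-06 · 0.15442 = 0.00710

0.007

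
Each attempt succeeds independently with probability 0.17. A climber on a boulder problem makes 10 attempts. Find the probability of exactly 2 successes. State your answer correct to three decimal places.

X ~ Binomial(n=10, p=0.17).
P(X=2) = C(10,2) · p^2 · (1−p)^8
= 45 · 0.0289 · 0.22523 = 0.29291

0.293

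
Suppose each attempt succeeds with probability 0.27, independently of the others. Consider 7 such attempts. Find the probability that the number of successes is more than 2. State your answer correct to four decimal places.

0.2861

X ~ Binomial(7, 0.27); P(X ≥ 3) = Σ C(7,k) p^k (1−p)^(7−k) over k:
  k=3: C(7,3)·0.27^3·0.73^4 = 0.195637
  k=4: C(7,4)·0.27^4·0.73^3 = 0.072359
  k=5: C(7,5)·0.27^5·0.73^2 = 0.016058
  k=6: C(7,6)·0.27^6·0.73^1 = 0.001980
  k=7: C(7,7)·0.27^7·0.73^0 = 0.000105
Total = 0.286138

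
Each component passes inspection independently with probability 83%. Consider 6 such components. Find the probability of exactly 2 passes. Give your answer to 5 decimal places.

0.00863

X ~ Binomial(n=6, p=0.83).
P(X=2) = C(6,2) · p^2 · (1−p)^4
= 15 · 0.6889 · 0.00083521 = 0.0086306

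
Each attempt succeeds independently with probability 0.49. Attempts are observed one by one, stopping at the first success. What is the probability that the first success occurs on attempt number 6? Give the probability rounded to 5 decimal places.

Geometric (trials to first success), p = 0.49.
P(Y = 6) = (1−p)^5 · p = 0.034503 · 0.49 = 0.0169062

0.01691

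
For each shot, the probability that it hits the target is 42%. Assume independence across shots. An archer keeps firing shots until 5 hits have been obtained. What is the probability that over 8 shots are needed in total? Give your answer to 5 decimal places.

Needing more than 8 shots ⇔ fewer than 5 successes in the first 8. With X ~ Binomial(8, 0.42), P(Y > 8) = P(X ≤ 4).
  k=0: C(8,0)·0.42^0·0.58^8 = 0.0128063
  k=1: C(8,1)·0.42^1·0.58^7 = 0.0741883
  k=2: C(8,2)·0.42^2·0.58^6 = 0.1880289
  k=3: C(8,3)·0.42^3·0.58^5 = 0.2723177
  k=4: C(8,4)·0.42^4·0.58^4 = 0.2464945
P(X ≤ 4) = 0.7938356

0.79384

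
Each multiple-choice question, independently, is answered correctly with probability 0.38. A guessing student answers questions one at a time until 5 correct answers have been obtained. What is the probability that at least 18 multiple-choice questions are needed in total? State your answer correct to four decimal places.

Needing more than 17 multiple-choice questions ⇔ fewer than 5 successes in the first 17. With X ~ Binomial(17, 0.38), P(Y > 17) = P(X ≤ 4).
  k=0: C(17,0)·0.38^0·0.62^17 = 0.000296
  k=1: C(17,1)·0.38^1·0.62^16 = 0.003080
  k=2: C(17,2)·0.38^2·0.62^15 = 0.015100
  k=3: C(17,3)·0.38^3·0.62^14 = 0.046275
  k=4: C(17,4)·0.38^4·0.62^13 = 0.099267
P(X ≤ 4) = 0.164017

0.1640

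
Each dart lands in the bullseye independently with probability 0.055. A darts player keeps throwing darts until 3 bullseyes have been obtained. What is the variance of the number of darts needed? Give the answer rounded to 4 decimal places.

937.1901

Y = total darts until the third success; negative binomial with r=3, p=0.055.
Var(Y) = r(1−p)/p² = 3·0.945 / 0.055² = 937.190083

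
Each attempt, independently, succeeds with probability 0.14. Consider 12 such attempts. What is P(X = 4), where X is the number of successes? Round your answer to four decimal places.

X ~ Binomial(n=12, p=0.14).
P(X=4) = C(12,4) · p^4 · (1−p)^8
= 495 · 0.00038416 · 0.29922 = 0.056899

0.0569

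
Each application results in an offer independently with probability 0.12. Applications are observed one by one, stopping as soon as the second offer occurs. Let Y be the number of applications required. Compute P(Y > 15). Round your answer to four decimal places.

Needing more than 15 applications ⇔ fewer than 2 successes in the first 15. With X ~ Binomial(15, 0.12), P(Y > 15) = P(X ≤ 1).
  k=0: C(15,0)·0.12^0·0.88^15 = 0.146974
  k=1: C(15,1)·0.12^1·0.88^14 = 0.300628
P(X ≤ 1) = 0.447602

0.4476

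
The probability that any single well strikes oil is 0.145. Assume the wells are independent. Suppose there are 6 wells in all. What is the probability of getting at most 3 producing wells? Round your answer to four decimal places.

X ~ Binomial(6, 0.145); P(X ≤ 3) = Σ C(6,k) p^k (1−p)^(6−k) over k:
  k=0: C(6,0)·0.145^0·0.855^6 = 0.390658
  k=1: C(6,1)·0.145^1·0.855^5 = 0.397512
  k=2: C(6,2)·0.145^2·0.855^4 = 0.168536
  k=3: C(6,3)·0.145^3·0.855^3 = 0.038109
Total = 0.994815

0.9948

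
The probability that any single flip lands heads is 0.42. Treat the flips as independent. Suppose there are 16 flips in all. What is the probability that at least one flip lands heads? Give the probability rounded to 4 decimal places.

0.9998

P(at least one) = 1 − P(none) = 1 − (1 − 0.42)^16
= 1 − 0.000164 = 0.999836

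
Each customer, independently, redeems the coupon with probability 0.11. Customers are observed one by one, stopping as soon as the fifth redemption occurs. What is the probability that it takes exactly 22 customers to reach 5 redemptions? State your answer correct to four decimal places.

0.0133

Y = trial on which the fifth success occurs; negative binomial, r=5, p=0.11.
P(Y=22) = C(21,4) · p^5 · (1−p)^17
= 5985 · 1.6105e-05 · 0.13792 = 0.013294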